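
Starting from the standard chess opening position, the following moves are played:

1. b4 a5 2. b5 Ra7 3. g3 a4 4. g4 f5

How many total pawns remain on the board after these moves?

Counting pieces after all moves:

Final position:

  a b c d e f g h
  ─────────────────
8│· ♞ ♝ ♛ ♚ ♝ ♞ ♜│8
7│♜ ♟ ♟ ♟ ♟ · ♟ ♟│7
6│· · · · · · · ·│6
5│· ♙ · · · ♟ · ·│5
4│♟ · · · · · ♙ ·│4
3│· · · · · · · ·│3
2│♙ · ♙ ♙ ♙ ♙ · ♙│2
1│♖ ♘ ♗ ♕ ♔ ♗ ♘ ♖│1
  ─────────────────
  a b c d e f g h


16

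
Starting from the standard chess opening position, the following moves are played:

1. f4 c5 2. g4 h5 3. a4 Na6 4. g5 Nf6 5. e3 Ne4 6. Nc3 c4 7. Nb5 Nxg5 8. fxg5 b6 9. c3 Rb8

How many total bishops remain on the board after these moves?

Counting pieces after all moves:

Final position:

  a b c d e f g h
  ─────────────────
8│· ♜ ♝ ♛ ♚ ♝ · ♜│8
7│♟ · · ♟ ♟ ♟ ♟ ·│7
6│♞ ♟ · · · · · ·│6
5│· ♘ · · · · ♙ ♟│5
4│♙ · ♟ · · · · ·│4
3│· · ♙ · ♙ · · ·│3
2│· ♙ · ♙ · · · ♙│2
1│♖ · ♗ ♕ ♔ ♗ ♘ ♖│1
  ─────────────────
  a b c d e f g h


4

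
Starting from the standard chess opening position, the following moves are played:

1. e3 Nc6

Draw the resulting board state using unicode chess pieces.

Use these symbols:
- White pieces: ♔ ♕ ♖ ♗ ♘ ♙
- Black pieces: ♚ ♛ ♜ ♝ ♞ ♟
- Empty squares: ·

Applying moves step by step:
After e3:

♜ ♞ ♝ ♛ ♚ ♝ ♞ ♜
♟ ♟ ♟ ♟ ♟ ♟ ♟ ♟
· · · · · · · ·
· · · · · · · ·
· · · · · · · ·
· · · · ♙ · · ·
♙ ♙ ♙ ♙ · ♙ ♙ ♙
♖ ♘ ♗ ♕ ♔ ♗ ♘ ♖


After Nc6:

♜ · ♝ ♛ ♚ ♝ ♞ ♜
♟ ♟ ♟ ♟ ♟ ♟ ♟ ♟
· · ♞ · · · · ·
· · · · · · · ·
· · · · · · · ·
· · · · ♙ · · ·
♙ ♙ ♙ ♙ · ♙ ♙ ♙
♖ ♘ ♗ ♕ ♔ ♗ ♘ ♖



  a b c d e f g h
  ─────────────────
8│♜ · ♝ ♛ ♚ ♝ ♞ ♜│8
7│♟ ♟ ♟ ♟ ♟ ♟ ♟ ♟│7
6│· · ♞ · · · · ·│6
5│· · · · · · · ·│5
4│· · · · · · · ·│4
3│· · · · ♙ · · ·│3
2│♙ ♙ ♙ ♙ · ♙ ♙ ♙│2
1│♖ ♘ ♗ ♕ ♔ ♗ ♘ ♖│1
  ─────────────────
  a b c d e f g h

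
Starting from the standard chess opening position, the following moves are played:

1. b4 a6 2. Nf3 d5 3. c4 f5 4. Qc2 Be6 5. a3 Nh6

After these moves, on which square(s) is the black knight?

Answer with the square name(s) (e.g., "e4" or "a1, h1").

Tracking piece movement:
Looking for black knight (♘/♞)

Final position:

  a b c d e f g h
  ─────────────────
8│♜ ♞ · ♛ ♚ ♝ · ♜│8
7│· ♟ ♟ · ♟ · ♟ ♟│7
6│♟ · · · ♝ · · ♞│6
5│· · · ♟ · ♟ · ·│5
4│· ♙ ♙ · · · · ·│4
3│♙ · · · · ♘ · ·│3
2│· · ♕ ♙ ♙ ♙ ♙ ♙│2
1│♖ ♘ ♗ · ♔ ♗ · ♖│1
  ─────────────────
  a b c d e f g h


b8, h6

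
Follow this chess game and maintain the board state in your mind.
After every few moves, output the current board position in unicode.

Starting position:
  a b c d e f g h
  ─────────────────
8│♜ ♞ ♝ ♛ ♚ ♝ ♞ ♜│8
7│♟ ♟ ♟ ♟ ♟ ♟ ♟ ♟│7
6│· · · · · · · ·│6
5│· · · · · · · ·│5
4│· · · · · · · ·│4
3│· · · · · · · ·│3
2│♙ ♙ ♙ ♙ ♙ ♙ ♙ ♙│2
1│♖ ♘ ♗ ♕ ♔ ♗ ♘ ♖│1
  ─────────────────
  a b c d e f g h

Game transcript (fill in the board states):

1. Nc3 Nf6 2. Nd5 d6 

  a b c d e f g h
  ─────────────────
8│♜ ♞ ♝ ♛ ♚ ♝ · ♜│8
7│♟ ♟ ♟ · ♟ ♟ ♟ ♟│7
6│· · · ♟ · ♞ · ·│6
5│· · · ♘ · · · ·│5
4│· · · · · · · ·│4
3│· · · · · · · ·│3
2│♙ ♙ ♙ ♙ ♙ ♙ ♙ ♙│2
1│♖ · ♗ ♕ ♔ ♗ ♘ ♖│1
  ─────────────────
  a b c d e f g h

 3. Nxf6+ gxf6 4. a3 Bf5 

  a b c d e f g h
  ─────────────────
8│♜ ♞ · ♛ ♚ ♝ · ♜│8
7│♟ ♟ ♟ · ♟ ♟ · ♟│7
6│· · · ♟ · ♟ · ·│6
5│· · · · · ♝ · ·│5
4│· · · · · · · ·│4
3│♙ · · · · · · ·│3
2│· ♙ ♙ ♙ ♙ ♙ ♙ ♙│2
1│♖ · ♗ ♕ ♔ ♗ ♘ ♖│1
  ─────────────────
  a b c d e f g h

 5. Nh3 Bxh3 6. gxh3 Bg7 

  a b c d e f g h
  ─────────────────
8│♜ ♞ · ♛ ♚ · · ♜│8
7│♟ ♟ ♟ · ♟ ♟ ♝ ♟│7
6│· · · ♟ · ♟ · ·│6
5│· · · · · · · ·│5
4│· · · · · · · ·│4
3│♙ · · · · · · ♙│3
2│· ♙ ♙ ♙ ♙ ♙ · ♙│2
1│♖ · ♗ ♕ ♔ ♗ · ♖│1
  ─────────────────
  a b c d e f g h

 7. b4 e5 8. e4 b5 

  a b c d e f g h
  ─────────────────
8│♜ ♞ · ♛ ♚ · · ♜│8
7│♟ · ♟ · · ♟ ♝ ♟│7
6│· · · ♟ · ♟ · ·│6
5│· ♟ · · ♟ · · ·│5
4│· ♙ · · ♙ · · ·│4
3│♙ · · · · · · ♙│3
2│· · ♙ ♙ · ♙ · ♙│2
1│♖ · ♗ ♕ ♔ ♗ · ♖│1
  ─────────────────
  a b c d e f g h

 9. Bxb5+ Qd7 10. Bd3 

  a b c d e f g h
  ─────────────────
8│♜ ♞ · · ♚ · · ♜│8
7│♟ · ♟ ♛ · ♟ ♝ ♟│7
6│· · · ♟ · ♟ · ·│6
5│· · · · ♟ · · ·│5
4│· ♙ · · ♙ · · ·│4
3│♙ · · ♗ · · · ♙│3
2│· · ♙ ♙ · ♙ · ♙│2
1│♖ · ♗ ♕ ♔ · · ♖│1
  ─────────────────
  a b c d e f g h


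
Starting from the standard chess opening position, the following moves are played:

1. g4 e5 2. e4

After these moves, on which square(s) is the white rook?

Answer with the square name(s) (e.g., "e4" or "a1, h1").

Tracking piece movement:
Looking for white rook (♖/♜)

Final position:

  a b c d e f g h
  ─────────────────
8│♜ ♞ ♝ ♛ ♚ ♝ ♞ ♜│8
7│♟ ♟ ♟ ♟ · ♟ ♟ ♟│7
6│· · · · · · · ·│6
5│· · · · ♟ · · ·│5
4│· · · · ♙ · ♙ ·│4
3│· · · · · · · ·│3
2│♙ ♙ ♙ ♙ · ♙ · ♙│2
1│♖ ♘ ♗ ♕ ♔ ♗ ♘ ♖│1
  ─────────────────
  a b c d e f g h


a1, h1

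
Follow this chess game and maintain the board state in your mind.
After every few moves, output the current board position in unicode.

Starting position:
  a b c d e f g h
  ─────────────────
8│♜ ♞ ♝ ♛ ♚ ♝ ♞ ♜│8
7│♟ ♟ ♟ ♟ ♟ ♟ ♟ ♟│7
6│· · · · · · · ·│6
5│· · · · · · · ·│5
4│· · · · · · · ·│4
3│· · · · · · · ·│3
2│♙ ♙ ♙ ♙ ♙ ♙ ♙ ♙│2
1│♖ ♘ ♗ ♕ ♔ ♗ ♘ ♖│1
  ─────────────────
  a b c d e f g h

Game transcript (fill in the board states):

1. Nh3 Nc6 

  a b c d e f g h
  ─────────────────
8│♜ · ♝ ♛ ♚ ♝ ♞ ♜│8
7│♟ ♟ ♟ ♟ ♟ ♟ ♟ ♟│7
6│· · ♞ · · · · ·│6
5│· · · · · · · ·│5
4│· · · · · · · ·│4
3│· · · · · · · ♘│3
2│♙ ♙ ♙ ♙ ♙ ♙ ♙ ♙│2
1│♖ ♘ ♗ ♕ ♔ ♗ · ♖│1
  ─────────────────
  a b c d e f g h

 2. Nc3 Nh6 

  a b c d e f g h
  ─────────────────
8│♜ · ♝ ♛ ♚ ♝ · ♜│8
7│♟ ♟ ♟ ♟ ♟ ♟ ♟ ♟│7
6│· · ♞ · · · · ♞│6
5│· · · · · · · ·│5
4│· · · · · · · ·│4
3│· · ♘ · · · · ♘│3
2│♙ ♙ ♙ ♙ ♙ ♙ ♙ ♙│2
1│♖ · ♗ ♕ ♔ ♗ · ♖│1
  ─────────────────
  a b c d e f g h

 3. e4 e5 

  a b c d e f g h
  ─────────────────
8│♜ · ♝ ♛ ♚ ♝ · ♜│8
7│♟ ♟ ♟ ♟ · ♟ ♟ ♟│7
6│· · ♞ · · · · ♞│6
5│· · · · ♟ · · ·│5
4│· · · · ♙ · · ·│4
3│· · ♘ · · · · ♘│3
2│♙ ♙ ♙ ♙ · ♙ ♙ ♙│2
1│♖ · ♗ ♕ ♔ ♗ · ♖│1
  ─────────────────
  a b c d e f g h

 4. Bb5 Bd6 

  a b c d e f g h
  ─────────────────
8│♜ · ♝ ♛ ♚ · · ♜│8
7│♟ ♟ ♟ ♟ · ♟ ♟ ♟│7
6│· · ♞ ♝ · · · ♞│6
5│· ♗ · · ♟ · · ·│5
4│· · · · ♙ · · ·│4
3│· · ♘ · · · · ♘│3
2│♙ ♙ ♙ ♙ · ♙ ♙ ♙│2
1│♖ · ♗ ♕ ♔ · · ♖│1
  ─────────────────
  a b c d e f g h

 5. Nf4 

  a b c d e f g h
  ─────────────────
8│♜ · ♝ ♛ ♚ · · ♜│8
7│♟ ♟ ♟ ♟ · ♟ ♟ ♟│7
6│· · ♞ ♝ · · · ♞│6
5│· ♗ · · ♟ · · ·│5
4│· · · · ♙ ♘ · ·│4
3│· · ♘ · · · · ·│3
2│♙ ♙ ♙ ♙ · ♙ ♙ ♙│2
1│♖ · ♗ ♕ ♔ · · ♖│1
  ─────────────────
  a b c d e f g h


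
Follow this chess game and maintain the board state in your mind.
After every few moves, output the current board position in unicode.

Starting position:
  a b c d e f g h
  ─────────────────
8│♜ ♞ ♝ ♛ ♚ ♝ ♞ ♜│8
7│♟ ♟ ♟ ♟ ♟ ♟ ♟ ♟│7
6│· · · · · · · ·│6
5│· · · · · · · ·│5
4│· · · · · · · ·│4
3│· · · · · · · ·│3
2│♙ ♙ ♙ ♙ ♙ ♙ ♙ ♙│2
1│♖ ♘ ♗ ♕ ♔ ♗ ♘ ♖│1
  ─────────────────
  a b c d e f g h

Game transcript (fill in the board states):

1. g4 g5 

  a b c d e f g h
  ─────────────────
8│♜ ♞ ♝ ♛ ♚ ♝ ♞ ♜│8
7│♟ ♟ ♟ ♟ ♟ ♟ · ♟│7
6│· · · · · · · ·│6
5│· · · · · · ♟ ·│5
4│· · · · · · ♙ ·│4
3│· · · · · · · ·│3
2│♙ ♙ ♙ ♙ ♙ ♙ · ♙│2
1│♖ ♘ ♗ ♕ ♔ ♗ ♘ ♖│1
  ─────────────────
  a b c d e f g h

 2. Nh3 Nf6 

  a b c d e f g h
  ─────────────────
8│♜ ♞ ♝ ♛ ♚ ♝ · ♜│8
7│♟ ♟ ♟ ♟ ♟ ♟ · ♟│7
6│· · · · · ♞ · ·│6
5│· · · · · · ♟ ·│5
4│· · · · · · ♙ ·│4
3│· · · · · · · ♘│3
2│♙ ♙ ♙ ♙ ♙ ♙ · ♙│2
1│♖ ♘ ♗ ♕ ♔ ♗ · ♖│1
  ─────────────────
  a b c d e f g h

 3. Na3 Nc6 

  a b c d e f g h
  ─────────────────
8│♜ · ♝ ♛ ♚ ♝ · ♜│8
7│♟ ♟ ♟ ♟ ♟ ♟ · ♟│7
6│· · ♞ · · ♞ · ·│6
5│· · · · · · ♟ ·│5
4│· · · · · · ♙ ·│4
3│♘ · · · · · · ♘│3
2│♙ ♙ ♙ ♙ ♙ ♙ · ♙│2
1│♖ · ♗ ♕ ♔ ♗ · ♖│1
  ─────────────────
  a b c d e f g h

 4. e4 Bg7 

  a b c d e f g h
  ─────────────────
8│♜ · ♝ ♛ ♚ · · ♜│8
7│♟ ♟ ♟ ♟ ♟ ♟ ♝ ♟│7
6│· · ♞ · · ♞ · ·│6
5│· · · · · · ♟ ·│5
4│· · · · ♙ · ♙ ·│4
3│♘ · · · · · · ♘│3
2│♙ ♙ ♙ ♙ · ♙ · ♙│2
1│♖ · ♗ ♕ ♔ ♗ · ♖│1
  ─────────────────
  a b c d e f g h

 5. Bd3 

  a b c d e f g h
  ─────────────────
8│♜ · ♝ ♛ ♚ · · ♜│8
7│♟ ♟ ♟ ♟ ♟ ♟ ♝ ♟│7
6│· · ♞ · · ♞ · ·│6
5│· · · · · · ♟ ·│5
4│· · · · ♙ · ♙ ·│4
3│♘ · · ♗ · · · ♘│3
2│♙ ♙ ♙ ♙ · ♙ · ♙│2
1│♖ · ♗ ♕ ♔ · · ♖│1
  ─────────────────
  a b c d e f g h


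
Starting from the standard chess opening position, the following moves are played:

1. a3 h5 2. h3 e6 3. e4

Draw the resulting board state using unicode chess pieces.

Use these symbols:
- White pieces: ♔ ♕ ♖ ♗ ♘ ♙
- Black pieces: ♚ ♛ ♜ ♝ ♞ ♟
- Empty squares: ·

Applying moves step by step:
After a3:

♜ ♞ ♝ ♛ ♚ ♝ ♞ ♜
♟ ♟ ♟ ♟ ♟ ♟ ♟ ♟
· · · · · · · ·
· · · · · · · ·
· · · · · · · ·
♙ · · · · · · ·
· ♙ ♙ ♙ ♙ ♙ ♙ ♙
♖ ♘ ♗ ♕ ♔ ♗ ♘ ♖


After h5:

♜ ♞ ♝ ♛ ♚ ♝ ♞ ♜
♟ ♟ ♟ ♟ ♟ ♟ ♟ ·
· · · · · · · ·
· · · · · · · ♟
· · · · · · · ·
♙ · · · · · · ·
· ♙ ♙ ♙ ♙ ♙ ♙ ♙
♖ ♘ ♗ ♕ ♔ ♗ ♘ ♖


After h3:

♜ ♞ ♝ ♛ ♚ ♝ ♞ ♜
♟ ♟ ♟ ♟ ♟ ♟ ♟ ·
· · · · · · · ·
· · · · · · · ♟
· · · · · · · ·
♙ · · · · · · ♙
· ♙ ♙ ♙ ♙ ♙ ♙ ·
♖ ♘ ♗ ♕ ♔ ♗ ♘ ♖


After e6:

♜ ♞ ♝ ♛ ♚ ♝ ♞ ♜
♟ ♟ ♟ ♟ · ♟ ♟ ·
· · · · ♟ · · ·
· · · · · · · ♟
· · · · · · · ·
♙ · · · · · · ♙
· ♙ ♙ ♙ ♙ ♙ ♙ ·
♖ ♘ ♗ ♕ ♔ ♗ ♘ ♖


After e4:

♜ ♞ ♝ ♛ ♚ ♝ ♞ ♜
♟ ♟ ♟ ♟ · ♟ ♟ ·
· · · · ♟ · · ·
· · · · · · · ♟
· · · · ♙ · · ·
♙ · · · · · · ♙
· ♙ ♙ ♙ · ♙ ♙ ·
♖ ♘ ♗ ♕ ♔ ♗ ♘ ♖



  a b c d e f g h
  ─────────────────
8│♜ ♞ ♝ ♛ ♚ ♝ ♞ ♜│8
7│♟ ♟ ♟ ♟ · ♟ ♟ ·│7
6│· · · · ♟ · · ·│6
5│· · · · · · · ♟│5
4│· · · · ♙ · · ·│4
3│♙ · · · · · · ♙│3
2│· ♙ ♙ ♙ · ♙ ♙ ·│2
1│♖ ♘ ♗ ♕ ♔ ♗ ♘ ♖│1
  ─────────────────
  a b c d e f g h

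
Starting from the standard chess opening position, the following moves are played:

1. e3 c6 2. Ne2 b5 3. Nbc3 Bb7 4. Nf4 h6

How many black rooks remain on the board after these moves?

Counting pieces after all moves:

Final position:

  a b c d e f g h
  ─────────────────
8│♜ ♞ · ♛ ♚ ♝ ♞ ♜│8
7│♟ ♝ · ♟ ♟ ♟ ♟ ·│7
6│· · ♟ · · · · ♟│6
5│· ♟ · · · · · ·│5
4│· · · · · ♘ · ·│4
3│· · ♘ · ♙ · · ·│3
2│♙ ♙ ♙ ♙ · ♙ ♙ ♙│2
1│♖ · ♗ ♕ ♔ ♗ · ♖│1
  ─────────────────
  a b c d e f g h


2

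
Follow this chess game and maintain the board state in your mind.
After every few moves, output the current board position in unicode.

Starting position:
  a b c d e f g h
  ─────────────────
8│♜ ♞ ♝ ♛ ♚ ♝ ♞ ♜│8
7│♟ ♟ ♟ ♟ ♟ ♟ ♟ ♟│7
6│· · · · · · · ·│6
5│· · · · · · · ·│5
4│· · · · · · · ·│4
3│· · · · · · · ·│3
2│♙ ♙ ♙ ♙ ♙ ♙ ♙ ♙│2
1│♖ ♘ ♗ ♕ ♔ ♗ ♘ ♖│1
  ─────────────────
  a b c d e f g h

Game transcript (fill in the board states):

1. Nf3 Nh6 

  a b c d e f g h
  ─────────────────
8│♜ ♞ ♝ ♛ ♚ ♝ · ♜│8
7│♟ ♟ ♟ ♟ ♟ ♟ ♟ ♟│7
6│· · · · · · · ♞│6
5│· · · · · · · ·│5
4│· · · · · · · ·│4
3│· · · · · ♘ · ·│3
2│♙ ♙ ♙ ♙ ♙ ♙ ♙ ♙│2
1│♖ ♘ ♗ ♕ ♔ ♗ · ♖│1
  ─────────────────
  a b c d e f g h

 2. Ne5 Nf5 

  a b c d e f g h
  ─────────────────
8│♜ ♞ ♝ ♛ ♚ ♝ · ♜│8
7│♟ ♟ ♟ ♟ ♟ ♟ ♟ ♟│7
6│· · · · · · · ·│6
5│· · · · ♘ ♞ · ·│5
4│· · · · · · · ·│4
3│· · · · · · · ·│3
2│♙ ♙ ♙ ♙ ♙ ♙ ♙ ♙│2
1│♖ ♘ ♗ ♕ ♔ ♗ · ♖│1
  ─────────────────
  a b c d e f g h

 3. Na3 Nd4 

  a b c d e f g h
  ─────────────────
8│♜ ♞ ♝ ♛ ♚ ♝ · ♜│8
7│♟ ♟ ♟ ♟ ♟ ♟ ♟ ♟│7
6│· · · · · · · ·│6
5│· · · · ♘ · · ·│5
4│· · · ♞ · · · ·│4
3│♘ · · · · · · ·│3
2│♙ ♙ ♙ ♙ ♙ ♙ ♙ ♙│2
1│♖ · ♗ ♕ ♔ ♗ · ♖│1
  ─────────────────
  a b c d e f g h

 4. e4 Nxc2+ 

  a b c d e f g h
  ─────────────────
8│♜ ♞ ♝ ♛ ♚ ♝ · ♜│8
7│♟ ♟ ♟ ♟ ♟ ♟ ♟ ♟│7
6│· · · · · · · ·│6
5│· · · · ♘ · · ·│5
4│· · · · ♙ · · ·│4
3│♘ · · · · · · ·│3
2│♙ ♙ ♞ ♙ · ♙ ♙ ♙│2
1│♖ · ♗ ♕ ♔ ♗ · ♖│1
  ─────────────────
  a b c d e f g h

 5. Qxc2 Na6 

  a b c d e f g h
  ─────────────────
8│♜ · ♝ ♛ ♚ ♝ · ♜│8
7│♟ ♟ ♟ ♟ ♟ ♟ ♟ ♟│7
6│♞ · · · · · · ·│6
5│· · · · ♘ · · ·│5
4│· · · · ♙ · · ·│4
3│♘ · · · · · · ·│3
2│♙ ♙ ♕ ♙ · ♙ ♙ ♙│2
1│♖ · ♗ · ♔ ♗ · ♖│1
  ─────────────────
  a b c d e f g h



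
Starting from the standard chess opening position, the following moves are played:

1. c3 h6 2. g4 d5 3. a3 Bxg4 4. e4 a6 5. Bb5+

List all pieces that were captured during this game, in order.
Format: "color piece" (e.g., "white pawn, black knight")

Tracking captures:
  Bxg4: captured white pawn

white pawn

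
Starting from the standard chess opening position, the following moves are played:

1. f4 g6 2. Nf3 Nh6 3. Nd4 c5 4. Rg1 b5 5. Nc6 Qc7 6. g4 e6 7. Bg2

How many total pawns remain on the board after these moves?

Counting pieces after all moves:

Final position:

  a b c d e f g h
  ─────────────────
8│♜ ♞ ♝ · ♚ ♝ · ♜│8
7│♟ · ♛ ♟ · ♟ · ♟│7
6│· · ♘ · ♟ · ♟ ♞│6
5│· ♟ ♟ · · · · ·│5
4│· · · · · ♙ ♙ ·│4
3│· · · · · · · ·│3
2│♙ ♙ ♙ ♙ ♙ · ♗ ♙│2
1│♖ ♘ ♗ ♕ ♔ · ♖ ·│1
  ─────────────────
  a b c d e f g h


16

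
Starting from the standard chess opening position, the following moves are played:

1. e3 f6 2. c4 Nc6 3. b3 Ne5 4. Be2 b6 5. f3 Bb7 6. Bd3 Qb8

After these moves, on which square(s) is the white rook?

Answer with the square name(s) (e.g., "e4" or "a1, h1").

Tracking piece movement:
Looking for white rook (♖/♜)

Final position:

  a b c d e f g h
  ─────────────────
8│♜ ♛ · · ♚ ♝ ♞ ♜│8
7│♟ ♝ ♟ ♟ ♟ · ♟ ♟│7
6│· ♟ · · · ♟ · ·│6
5│· · · · ♞ · · ·│5
4│· · ♙ · · · · ·│4
3│· ♙ · ♗ ♙ ♙ · ·│3
2│♙ · · ♙ · · ♙ ♙│2
1│♖ ♘ ♗ ♕ ♔ · ♘ ♖│1
  ─────────────────
  a b c d e f g h


a1, h1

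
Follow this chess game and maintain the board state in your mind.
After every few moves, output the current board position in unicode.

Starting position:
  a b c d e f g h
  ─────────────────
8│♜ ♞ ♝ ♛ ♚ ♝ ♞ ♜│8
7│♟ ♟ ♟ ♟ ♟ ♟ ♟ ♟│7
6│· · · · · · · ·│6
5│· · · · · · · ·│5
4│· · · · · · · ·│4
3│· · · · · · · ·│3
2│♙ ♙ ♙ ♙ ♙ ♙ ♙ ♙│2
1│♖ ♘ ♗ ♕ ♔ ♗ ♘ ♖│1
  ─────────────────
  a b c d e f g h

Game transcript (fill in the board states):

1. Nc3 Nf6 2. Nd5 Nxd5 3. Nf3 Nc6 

  a b c d e f g h
  ─────────────────
8│♜ · ♝ ♛ ♚ ♝ · ♜│8
7│♟ ♟ ♟ ♟ ♟ ♟ ♟ ♟│7
6│· · ♞ · · · · ·│6
5│· · · ♞ · · · ·│5
4│· · · · · · · ·│4
3│· · · · · ♘ · ·│3
2│♙ ♙ ♙ ♙ ♙ ♙ ♙ ♙│2
1│♖ · ♗ ♕ ♔ ♗ · ♖│1
  ─────────────────
  a b c d e f g h

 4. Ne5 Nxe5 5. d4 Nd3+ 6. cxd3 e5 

  a b c d e f g h
  ─────────────────
8│♜ · ♝ ♛ ♚ ♝ · ♜│8
7│♟ ♟ ♟ ♟ · ♟ ♟ ♟│7
6│· · · · · · · ·│6
5│· · · ♞ ♟ · · ·│5
4│· · · ♙ · · · ·│4
3│· · · ♙ · · · ·│3
2│♙ ♙ · · ♙ ♙ ♙ ♙│2
1│♖ · ♗ ♕ ♔ ♗ · ♖│1
  ─────────────────
  a b c d e f g h

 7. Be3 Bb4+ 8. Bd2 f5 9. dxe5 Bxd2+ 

  a b c d e f g h
  ─────────────────
8│♜ · ♝ ♛ ♚ · · ♜│8
7│♟ ♟ ♟ ♟ · · ♟ ♟│7
6│· · · · · · · ·│6
5│· · · ♞ ♙ ♟ · ·│5
4│· · · · · · · ·│4
3│· · · ♙ · · · ·│3
2│♙ ♙ · ♝ ♙ ♙ ♙ ♙│2
1│♖ · · ♕ ♔ ♗ · ♖│1
  ─────────────────
  a b c d e f g h

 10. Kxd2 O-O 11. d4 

  a b c d e f g h
  ─────────────────
8│♜ · ♝ ♛ · ♜ ♚ ·│8
7│♟ ♟ ♟ ♟ · · ♟ ♟│7
6│· · · · · · · ·│6
5│· · · ♞ ♙ ♟ · ·│5
4│· · · ♙ · · · ·│4
3│· · · · · · · ·│3
2│♙ ♙ · ♔ ♙ ♙ ♙ ♙│2
1│♖ · · ♕ · ♗ · ♖│1
  ─────────────────
  a b c d e f g h


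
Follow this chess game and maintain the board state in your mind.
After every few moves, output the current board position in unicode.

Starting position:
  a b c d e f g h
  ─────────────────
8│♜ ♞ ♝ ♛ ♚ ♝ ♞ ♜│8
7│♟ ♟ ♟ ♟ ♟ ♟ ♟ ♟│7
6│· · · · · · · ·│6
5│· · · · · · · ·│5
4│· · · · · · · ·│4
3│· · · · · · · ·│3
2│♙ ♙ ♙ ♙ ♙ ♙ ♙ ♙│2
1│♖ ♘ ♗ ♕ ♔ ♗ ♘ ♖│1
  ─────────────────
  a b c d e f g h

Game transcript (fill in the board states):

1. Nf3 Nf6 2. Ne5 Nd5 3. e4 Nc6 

  a b c d e f g h
  ─────────────────
8│♜ · ♝ ♛ ♚ ♝ · ♜│8
7│♟ ♟ ♟ ♟ ♟ ♟ ♟ ♟│7
6│· · ♞ · · · · ·│6
5│· · · ♞ ♘ · · ·│5
4│· · · · ♙ · · ·│4
3│· · · · · · · ·│3
2│♙ ♙ ♙ ♙ · ♙ ♙ ♙│2
1│♖ ♘ ♗ ♕ ♔ ♗ · ♖│1
  ─────────────────
  a b c d e f g h

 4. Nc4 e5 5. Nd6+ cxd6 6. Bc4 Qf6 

  a b c d e f g h
  ─────────────────
8│♜ · ♝ · ♚ ♝ · ♜│8
7│♟ ♟ · ♟ · ♟ ♟ ♟│7
6│· · ♞ ♟ · ♛ · ·│6
5│· · · ♞ ♟ · · ·│5
4│· · ♗ · ♙ · · ·│4
3│· · · · · · · ·│3
2│♙ ♙ ♙ ♙ · ♙ ♙ ♙│2
1│♖ ♘ ♗ ♕ ♔ · · ♖│1
  ─────────────────
  a b c d e f g h

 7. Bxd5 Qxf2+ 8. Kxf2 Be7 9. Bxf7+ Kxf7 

  a b c d e f g h
  ─────────────────
8│♜ · ♝ · · · · ♜│8
7│♟ ♟ · ♟ ♝ ♚ ♟ ♟│7
6│· · ♞ ♟ · · · ·│6
5│· · · · ♟ · · ·│5
4│· · · · ♙ · · ·│4
3│· · · · · · · ·│3
2│♙ ♙ ♙ ♙ · ♔ ♙ ♙│2
1│♖ ♘ ♗ ♕ · · · ♖│1
  ─────────────────
  a b c d e f g h

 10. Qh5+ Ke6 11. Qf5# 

  a b c d e f g h
  ─────────────────
8│♜ · ♝ · · · · ♜│8
7│♟ ♟ · ♟ ♝ · ♟ ♟│7
6│· · ♞ ♟ ♚ · · ·│6
5│· · · · ♟ ♕ · ·│5
4│· · · · ♙ · · ·│4
3│· · · · · · · ·│3
2│♙ ♙ ♙ ♙ · ♔ ♙ ♙│2
1│♖ ♘ ♗ · · · · ♖│1
  ─────────────────
  a b c d e f g h


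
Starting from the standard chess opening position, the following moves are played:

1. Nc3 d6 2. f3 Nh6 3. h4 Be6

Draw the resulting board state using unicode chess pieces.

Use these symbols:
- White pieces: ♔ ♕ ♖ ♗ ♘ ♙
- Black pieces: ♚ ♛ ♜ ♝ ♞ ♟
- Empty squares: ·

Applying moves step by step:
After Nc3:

♜ ♞ ♝ ♛ ♚ ♝ ♞ ♜
♟ ♟ ♟ ♟ ♟ ♟ ♟ ♟
· · · · · · · ·
· · · · · · · ·
· · · · · · · ·
· · ♘ · · · · ·
♙ ♙ ♙ ♙ ♙ ♙ ♙ ♙
♖ · ♗ ♕ ♔ ♗ ♘ ♖


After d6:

♜ ♞ ♝ ♛ ♚ ♝ ♞ ♜
♟ ♟ ♟ · ♟ ♟ ♟ ♟
· · · ♟ · · · ·
· · · · · · · ·
· · · · · · · ·
· · ♘ · · · · ·
♙ ♙ ♙ ♙ ♙ ♙ ♙ ♙
♖ · ♗ ♕ ♔ ♗ ♘ ♖


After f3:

♜ ♞ ♝ ♛ ♚ ♝ ♞ ♜
♟ ♟ ♟ · ♟ ♟ ♟ ♟
· · · ♟ · · · ·
· · · · · · · ·
· · · · · · · ·
· · ♘ · · ♙ · ·
♙ ♙ ♙ ♙ ♙ · ♙ ♙
♖ · ♗ ♕ ♔ ♗ ♘ ♖


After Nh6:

♜ ♞ ♝ ♛ ♚ ♝ · ♜
♟ ♟ ♟ · ♟ ♟ ♟ ♟
· · · ♟ · · · ♞
· · · · · · · ·
· · · · · · · ·
· · ♘ · · ♙ · ·
♙ ♙ ♙ ♙ ♙ · ♙ ♙
♖ · ♗ ♕ ♔ ♗ ♘ ♖


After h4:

♜ ♞ ♝ ♛ ♚ ♝ · ♜
♟ ♟ ♟ · ♟ ♟ ♟ ♟
· · · ♟ · · · ♞
· · · · · · · ·
· · · · · · · ♙
· · ♘ · · ♙ · ·
♙ ♙ ♙ ♙ ♙ · ♙ ·
♖ · ♗ ♕ ♔ ♗ ♘ ♖


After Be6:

♜ ♞ · ♛ ♚ ♝ · ♜
♟ ♟ ♟ · ♟ ♟ ♟ ♟
· · · ♟ ♝ · · ♞
· · · · · · · ·
· · · · · · · ♙
· · ♘ · · ♙ · ·
♙ ♙ ♙ ♙ ♙ · ♙ ·
♖ · ♗ ♕ ♔ ♗ ♘ ♖



  a b c d e f g h
  ─────────────────
8│♜ ♞ · ♛ ♚ ♝ · ♜│8
7│♟ ♟ ♟ · ♟ ♟ ♟ ♟│7
6│· · · ♟ ♝ · · ♞│6
5│· · · · · · · ·│5
4│· · · · · · · ♙│4
3│· · ♘ · · ♙ · ·│3
2│♙ ♙ ♙ ♙ ♙ · ♙ ·│2
1│♖ · ♗ ♕ ♔ ♗ ♘ ♖│1
  ─────────────────
  a b c d e f g h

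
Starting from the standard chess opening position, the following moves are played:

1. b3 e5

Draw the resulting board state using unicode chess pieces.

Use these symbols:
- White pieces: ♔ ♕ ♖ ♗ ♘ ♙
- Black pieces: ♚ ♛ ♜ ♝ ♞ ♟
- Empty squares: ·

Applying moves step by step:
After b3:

♜ ♞ ♝ ♛ ♚ ♝ ♞ ♜
♟ ♟ ♟ ♟ ♟ ♟ ♟ ♟
· · · · · · · ·
· · · · · · · ·
· · · · · · · ·
· ♙ · · · · · ·
♙ · ♙ ♙ ♙ ♙ ♙ ♙
♖ ♘ ♗ ♕ ♔ ♗ ♘ ♖


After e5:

♜ ♞ ♝ ♛ ♚ ♝ ♞ ♜
♟ ♟ ♟ ♟ · ♟ ♟ ♟
· · · · · · · ·
· · · · ♟ · · ·
· · · · · · · ·
· ♙ · · · · · ·
♙ · ♙ ♙ ♙ ♙ ♙ ♙
♖ ♘ ♗ ♕ ♔ ♗ ♘ ♖



  a b c d e f g h
  ─────────────────
8│♜ ♞ ♝ ♛ ♚ ♝ ♞ ♜│8
7│♟ ♟ ♟ ♟ · ♟ ♟ ♟│7
6│· · · · · · · ·│6
5│· · · · ♟ · · ·│5
4│· · · · · · · ·│4
3│· ♙ · · · · · ·│3
2│♙ · ♙ ♙ ♙ ♙ ♙ ♙│2
1│♖ ♘ ♗ ♕ ♔ ♗ ♘ ♖│1
  ─────────────────
  a b c d e f g h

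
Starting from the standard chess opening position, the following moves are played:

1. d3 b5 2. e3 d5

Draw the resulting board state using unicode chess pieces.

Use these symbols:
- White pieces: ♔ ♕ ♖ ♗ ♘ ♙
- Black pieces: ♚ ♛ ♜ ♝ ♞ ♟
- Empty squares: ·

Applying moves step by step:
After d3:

♜ ♞ ♝ ♛ ♚ ♝ ♞ ♜
♟ ♟ ♟ ♟ ♟ ♟ ♟ ♟
· · · · · · · ·
· · · · · · · ·
· · · · · · · ·
· · · ♙ · · · ·
♙ ♙ ♙ · ♙ ♙ ♙ ♙
♖ ♘ ♗ ♕ ♔ ♗ ♘ ♖


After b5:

♜ ♞ ♝ ♛ ♚ ♝ ♞ ♜
♟ · ♟ ♟ ♟ ♟ ♟ ♟
· · · · · · · ·
· ♟ · · · · · ·
· · · · · · · ·
· · · ♙ · · · ·
♙ ♙ ♙ · ♙ ♙ ♙ ♙
♖ ♘ ♗ ♕ ♔ ♗ ♘ ♖


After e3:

♜ ♞ ♝ ♛ ♚ ♝ ♞ ♜
♟ · ♟ ♟ ♟ ♟ ♟ ♟
· · · · · · · ·
· ♟ · · · · · ·
· · · · · · · ·
· · · ♙ ♙ · · ·
♙ ♙ ♙ · · ♙ ♙ ♙
♖ ♘ ♗ ♕ ♔ ♗ ♘ ♖


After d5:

♜ ♞ ♝ ♛ ♚ ♝ ♞ ♜
♟ · ♟ · ♟ ♟ ♟ ♟
· · · · · · · ·
· ♟ · ♟ · · · ·
· · · · · · · ·
· · · ♙ ♙ · · ·
♙ ♙ ♙ · · ♙ ♙ ♙
♖ ♘ ♗ ♕ ♔ ♗ ♘ ♖



  a b c d e f g h
  ─────────────────
8│♜ ♞ ♝ ♛ ♚ ♝ ♞ ♜│8
7│♟ · ♟ · ♟ ♟ ♟ ♟│7
6│· · · · · · · ·│6
5│· ♟ · ♟ · · · ·│5
4│· · · · · · · ·│4
3│· · · ♙ ♙ · · ·│3
2│♙ ♙ ♙ · · ♙ ♙ ♙│2
1│♖ ♘ ♗ ♕ ♔ ♗ ♘ ♖│1
  ─────────────────
  a b c d e f g h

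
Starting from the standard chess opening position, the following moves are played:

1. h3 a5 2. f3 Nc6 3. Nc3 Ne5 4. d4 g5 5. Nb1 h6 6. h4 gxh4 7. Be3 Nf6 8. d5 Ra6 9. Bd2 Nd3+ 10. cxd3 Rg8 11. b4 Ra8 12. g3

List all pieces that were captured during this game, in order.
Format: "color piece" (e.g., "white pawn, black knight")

Tracking captures:
  gxh4: captured white pawn
  cxd3: captured black knight

white pawn, black knight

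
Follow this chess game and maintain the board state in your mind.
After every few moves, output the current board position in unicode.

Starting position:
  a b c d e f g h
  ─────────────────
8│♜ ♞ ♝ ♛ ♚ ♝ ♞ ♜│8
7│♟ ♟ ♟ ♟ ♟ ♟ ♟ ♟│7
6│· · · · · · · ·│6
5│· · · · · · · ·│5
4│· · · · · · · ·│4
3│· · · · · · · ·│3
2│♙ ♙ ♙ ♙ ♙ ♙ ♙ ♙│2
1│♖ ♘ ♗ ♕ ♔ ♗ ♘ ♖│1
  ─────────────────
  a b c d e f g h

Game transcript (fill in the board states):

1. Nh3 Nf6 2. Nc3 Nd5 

  a b c d e f g h
  ─────────────────
8│♜ ♞ ♝ ♛ ♚ ♝ · ♜│8
7│♟ ♟ ♟ ♟ ♟ ♟ ♟ ♟│7
6│· · · · · · · ·│6
5│· · · ♞ · · · ·│5
4│· · · · · · · ·│4
3│· · ♘ · · · · ♘│3
2│♙ ♙ ♙ ♙ ♙ ♙ ♙ ♙│2
1│♖ · ♗ ♕ ♔ ♗ · ♖│1
  ─────────────────
  a b c d e f g h

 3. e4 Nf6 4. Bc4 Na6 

  a b c d e f g h
  ─────────────────
8│♜ · ♝ ♛ ♚ ♝ · ♜│8
7│♟ ♟ ♟ ♟ ♟ ♟ ♟ ♟│7
6│♞ · · · · ♞ · ·│6
5│· · · · · · · ·│5
4│· · ♗ · ♙ · · ·│4
3│· · ♘ · · · · ♘│3
2│♙ ♙ ♙ ♙ · ♙ ♙ ♙│2
1│♖ · ♗ ♕ ♔ · · ♖│1
  ─────────────────
  a b c d e f g h

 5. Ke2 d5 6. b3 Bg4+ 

  a b c d e f g h
  ─────────────────
8│♜ · · ♛ ♚ ♝ · ♜│8
7│♟ ♟ ♟ · ♟ ♟ ♟ ♟│7
6│♞ · · · · ♞ · ·│6
5│· · · ♟ · · · ·│5
4│· · ♗ · ♙ · ♝ ·│4
3│· ♙ ♘ · · · · ♘│3
2│♙ · ♙ ♙ ♔ ♙ ♙ ♙│2
1│♖ · ♗ ♕ · · · ♖│1
  ─────────────────
  a b c d e f g h



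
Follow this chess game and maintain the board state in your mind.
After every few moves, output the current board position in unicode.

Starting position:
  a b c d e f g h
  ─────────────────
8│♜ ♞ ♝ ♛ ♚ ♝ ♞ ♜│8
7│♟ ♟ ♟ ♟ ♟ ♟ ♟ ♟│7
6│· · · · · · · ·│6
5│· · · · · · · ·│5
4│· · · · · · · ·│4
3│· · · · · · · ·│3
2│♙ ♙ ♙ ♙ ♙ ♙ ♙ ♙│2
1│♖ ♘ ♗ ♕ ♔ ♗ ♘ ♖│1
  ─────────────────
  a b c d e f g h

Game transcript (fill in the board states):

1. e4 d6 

  a b c d e f g h
  ─────────────────
8│♜ ♞ ♝ ♛ ♚ ♝ ♞ ♜│8
7│♟ ♟ ♟ · ♟ ♟ ♟ ♟│7
6│· · · ♟ · · · ·│6
5│· · · · · · · ·│5
4│· · · · ♙ · · ·│4
3│· · · · · · · ·│3
2│♙ ♙ ♙ ♙ · ♙ ♙ ♙│2
1│♖ ♘ ♗ ♕ ♔ ♗ ♘ ♖│1
  ─────────────────
  a b c d e f g h

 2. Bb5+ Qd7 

  a b c d e f g h
  ─────────────────
8│♜ ♞ ♝ · ♚ ♝ ♞ ♜│8
7│♟ ♟ ♟ ♛ ♟ ♟ ♟ ♟│7
6│· · · ♟ · · · ·│6
5│· ♗ · · · · · ·│5
4│· · · · ♙ · · ·│4
3│· · · · · · · ·│3
2│♙ ♙ ♙ ♙ · ♙ ♙ ♙│2
1│♖ ♘ ♗ ♕ ♔ · ♘ ♖│1
  ─────────────────
  a b c d e f g h

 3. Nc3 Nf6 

  a b c d e f g h
  ─────────────────
8│♜ ♞ ♝ · ♚ ♝ · ♜│8
7│♟ ♟ ♟ ♛ ♟ ♟ ♟ ♟│7
6│· · · ♟ · ♞ · ·│6
5│· ♗ · · · · · ·│5
4│· · · · ♙ · · ·│4
3│· · ♘ · · · · ·│3
2│♙ ♙ ♙ ♙ · ♙ ♙ ♙│2
1│♖ · ♗ ♕ ♔ · ♘ ♖│1
  ─────────────────
  a b c d e f g h

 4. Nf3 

  a b c d e f g h
  ─────────────────
8│♜ ♞ ♝ · ♚ ♝ · ♜│8
7│♟ ♟ ♟ ♛ ♟ ♟ ♟ ♟│7
6│· · · ♟ · ♞ · ·│6
5│· ♗ · · · · · ·│5
4│· · · · ♙ · · ·│4
3│· · ♘ · · ♘ · ·│3
2│♙ ♙ ♙ ♙ · ♙ ♙ ♙│2
1│♖ · ♗ ♕ ♔ · · ♖│1
  ─────────────────
  a b c d e f g h


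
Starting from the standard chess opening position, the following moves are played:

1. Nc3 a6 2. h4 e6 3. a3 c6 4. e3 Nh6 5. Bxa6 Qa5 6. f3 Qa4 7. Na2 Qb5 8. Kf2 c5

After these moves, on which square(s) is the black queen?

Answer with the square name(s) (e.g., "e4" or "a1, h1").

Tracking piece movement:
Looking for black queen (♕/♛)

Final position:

  a b c d e f g h
  ─────────────────
8│♜ ♞ ♝ · ♚ ♝ · ♜│8
7│· ♟ · ♟ · ♟ ♟ ♟│7
6│♗ · · · ♟ · · ♞│6
5│· ♛ ♟ · · · · ·│5
4│· · · · · · · ♙│4
3│♙ · · · ♙ ♙ · ·│3
2│♘ ♙ ♙ ♙ · ♔ ♙ ·│2
1│♖ · ♗ ♕ · · ♘ ♖│1
  ─────────────────
  a b c d e f g h


b5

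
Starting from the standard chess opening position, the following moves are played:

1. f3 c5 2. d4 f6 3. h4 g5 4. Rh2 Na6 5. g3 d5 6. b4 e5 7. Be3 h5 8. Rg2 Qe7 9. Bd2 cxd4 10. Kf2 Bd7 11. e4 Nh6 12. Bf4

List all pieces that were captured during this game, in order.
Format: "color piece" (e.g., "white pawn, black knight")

Tracking captures:
  cxd4: captured white pawn

white pawn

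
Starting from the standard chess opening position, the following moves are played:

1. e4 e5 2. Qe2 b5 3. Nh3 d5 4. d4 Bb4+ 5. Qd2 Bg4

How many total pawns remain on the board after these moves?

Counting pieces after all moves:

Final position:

  a b c d e f g h
  ─────────────────
8│♜ ♞ · ♛ ♚ · ♞ ♜│8
7│♟ · ♟ · · ♟ ♟ ♟│7
6│· · · · · · · ·│6
5│· ♟ · ♟ ♟ · · ·│5
4│· ♝ · ♙ ♙ · ♝ ·│4
3│· · · · · · · ♘│3
2│♙ ♙ ♙ ♕ · ♙ ♙ ♙│2
1│♖ ♘ ♗ · ♔ ♗ · ♖│1
  ─────────────────
  a b c d e f g h


16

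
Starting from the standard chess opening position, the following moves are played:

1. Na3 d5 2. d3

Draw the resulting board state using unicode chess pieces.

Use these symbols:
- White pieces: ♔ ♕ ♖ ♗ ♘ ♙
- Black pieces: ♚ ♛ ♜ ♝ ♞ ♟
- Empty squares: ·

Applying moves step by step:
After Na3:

♜ ♞ ♝ ♛ ♚ ♝ ♞ ♜
♟ ♟ ♟ ♟ ♟ ♟ ♟ ♟
· · · · · · · ·
· · · · · · · ·
· · · · · · · ·
♘ · · · · · · ·
♙ ♙ ♙ ♙ ♙ ♙ ♙ ♙
♖ · ♗ ♕ ♔ ♗ ♘ ♖


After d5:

♜ ♞ ♝ ♛ ♚ ♝ ♞ ♜
♟ ♟ ♟ · ♟ ♟ ♟ ♟
· · · · · · · ·
· · · ♟ · · · ·
· · · · · · · ·
♘ · · · · · · ·
♙ ♙ ♙ ♙ ♙ ♙ ♙ ♙
♖ · ♗ ♕ ♔ ♗ ♘ ♖


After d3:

♜ ♞ ♝ ♛ ♚ ♝ ♞ ♜
♟ ♟ ♟ · ♟ ♟ ♟ ♟
· · · · · · · ·
· · · ♟ · · · ·
· · · · · · · ·
♘ · · ♙ · · · ·
♙ ♙ ♙ · ♙ ♙ ♙ ♙
♖ · ♗ ♕ ♔ ♗ ♘ ♖



  a b c d e f g h
  ─────────────────
8│♜ ♞ ♝ ♛ ♚ ♝ ♞ ♜│8
7│♟ ♟ ♟ · ♟ ♟ ♟ ♟│7
6│· · · · · · · ·│6
5│· · · ♟ · · · ·│5
4│· · · · · · · ·│4
3│♘ · · ♙ · · · ·│3
2│♙ ♙ ♙ · ♙ ♙ ♙ ♙│2
1│♖ · ♗ ♕ ♔ ♗ ♘ ♖│1
  ─────────────────
  a b c d e f g h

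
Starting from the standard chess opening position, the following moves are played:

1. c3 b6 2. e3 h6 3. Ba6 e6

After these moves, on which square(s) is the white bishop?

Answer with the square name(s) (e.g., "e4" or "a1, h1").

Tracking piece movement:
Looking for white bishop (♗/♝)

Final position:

  a b c d e f g h
  ─────────────────
8│♜ ♞ ♝ ♛ ♚ ♝ ♞ ♜│8
7│♟ · ♟ ♟ · ♟ ♟ ·│7
6│♗ ♟ · · ♟ · · ♟│6
5│· · · · · · · ·│5
4│· · · · · · · ·│4
3│· · ♙ · ♙ · · ·│3
2│♙ ♙ · ♙ · ♙ ♙ ♙│2
1│♖ ♘ ♗ ♕ ♔ · ♘ ♖│1
  ─────────────────
  a b c d e f g h


a6, c1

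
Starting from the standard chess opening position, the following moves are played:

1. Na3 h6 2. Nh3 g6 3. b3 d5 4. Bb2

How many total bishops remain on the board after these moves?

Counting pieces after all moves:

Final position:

  a b c d e f g h
  ─────────────────
8│♜ ♞ ♝ ♛ ♚ ♝ ♞ ♜│8
7│♟ ♟ ♟ · ♟ ♟ · ·│7
6│· · · · · · ♟ ♟│6
5│· · · ♟ · · · ·│5
4│· · · · · · · ·│4
3│♘ ♙ · · · · · ♘│3
2│♙ ♗ ♙ ♙ ♙ ♙ ♙ ♙│2
1│♖ · · ♕ ♔ ♗ · ♖│1
  ─────────────────
  a b c d e f g h


4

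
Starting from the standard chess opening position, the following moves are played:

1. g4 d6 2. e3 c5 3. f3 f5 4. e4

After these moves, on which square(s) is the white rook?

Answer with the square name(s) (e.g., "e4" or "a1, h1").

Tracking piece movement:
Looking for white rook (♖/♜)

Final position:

  a b c d e f g h
  ─────────────────
8│♜ ♞ ♝ ♛ ♚ ♝ ♞ ♜│8
7│♟ ♟ · · ♟ · ♟ ♟│7
6│· · · ♟ · · · ·│6
5│· · ♟ · · ♟ · ·│5
4│· · · · ♙ · ♙ ·│4
3│· · · · · ♙ · ·│3
2│♙ ♙ ♙ ♙ · · · ♙│2
1│♖ ♘ ♗ ♕ ♔ ♗ ♘ ♖│1
  ─────────────────
  a b c d e f g h


a1, h1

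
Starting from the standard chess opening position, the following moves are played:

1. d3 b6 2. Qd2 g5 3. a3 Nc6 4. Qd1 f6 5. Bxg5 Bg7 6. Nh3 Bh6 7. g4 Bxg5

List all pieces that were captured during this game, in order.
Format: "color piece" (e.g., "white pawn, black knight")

Tracking captures:
  Bxg5: captured black pawn
  Bxg5: captured white bishop

black pawn, white bishop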